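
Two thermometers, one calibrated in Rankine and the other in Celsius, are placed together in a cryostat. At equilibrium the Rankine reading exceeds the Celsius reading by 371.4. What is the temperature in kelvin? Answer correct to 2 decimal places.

Let x be the Rankine reading; then the Celsius reading is 5/9·x - 273.15.
(5/9·x - 273.15) - x = -371.4  ⇒  (-4/9)·x = -98.25  ⇒  x = 221.0625°R.
In Celsius: (221.0625 - 491.67) × 5/9 = -150.3375°C.
In kelvin: -150.3375 + 273.15 = 122.81 K.

122.81 K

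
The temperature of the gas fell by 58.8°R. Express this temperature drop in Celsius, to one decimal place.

32.7°C

For a temperature interval the offset drops out; only the factor 5/9 applies.
58.8 × 5/9 = 32.7.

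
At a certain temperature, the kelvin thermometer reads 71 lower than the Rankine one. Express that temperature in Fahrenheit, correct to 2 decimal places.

-299.92°F

Let x be the Rankine reading; then the kelvin reading is 5/9·x.
(5/9·x) - x = -71  ⇒  (-4/9)·x = -71  ⇒  x = 159.7500°R.
In Celsius: (159.75 - 491.67) × 5/9 = -184.4000°C.
In Fahrenheit: -184.4000 × 1.8 + 32 = -299.92°F.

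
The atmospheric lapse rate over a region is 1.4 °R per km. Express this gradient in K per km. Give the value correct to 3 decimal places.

Since only a temperature interval is involved, the additive offset between the scales drops out.
A change of 1°R is a change of 5/9 K, so 1.4 × 5/9 = 0.778.

0.778 K/km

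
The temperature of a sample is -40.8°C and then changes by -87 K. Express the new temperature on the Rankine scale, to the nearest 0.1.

The 87 K change is an interval; Kelvin and Celsius degrees are the same size, so ΔC = -87°C.
Final Celsius temperature: -40.8000 - 87.0000 = -127.8000°C.
In Rankine: -127.8000 × 1.8 + 491.67 = 261.6°R.

261.6°R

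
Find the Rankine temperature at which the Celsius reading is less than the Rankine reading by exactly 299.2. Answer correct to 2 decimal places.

58.61°R

Let R be the Rankine reading. The Celsius reading is C = 5/9·R - 273.15.
Require C - R = -299.2: (-4/9)·R - 273.15 = -299.2.
R = (-299.2 + 273.15) / (-4/9) = 58.61.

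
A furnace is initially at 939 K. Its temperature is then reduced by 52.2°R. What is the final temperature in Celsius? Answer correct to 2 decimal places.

Initial temperature in Celsius: 939 - 273.15 = 665.8500°C.
The 52.2°R change is an interval, so only the factor 5/9 applies: -52.2 × 5/9 = -29.0000°C.
Final Celsius temperature: 665.8500 - 29.0000 = 636.8500°C.

636.85°C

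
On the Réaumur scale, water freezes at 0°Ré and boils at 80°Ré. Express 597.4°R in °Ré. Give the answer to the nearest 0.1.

47.0°Ré

First in Celsius: (597.4 - 491.67) × 5/9 = 58.7389°C.
Linearly onto the Réaumur scale: 0 + (58.7389 / 100) × (80 - 0) = 47.0°Ré.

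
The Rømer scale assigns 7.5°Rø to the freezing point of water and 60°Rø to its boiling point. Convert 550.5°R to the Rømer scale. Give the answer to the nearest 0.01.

24.66°Rø

First in Celsius: (550.5 - 491.67) × 5/9 = 32.6833°C.
Linearly onto the Rømer scale: 7.5 + (32.6833 / 100) × (60 - 7.5) = 24.66°Rø.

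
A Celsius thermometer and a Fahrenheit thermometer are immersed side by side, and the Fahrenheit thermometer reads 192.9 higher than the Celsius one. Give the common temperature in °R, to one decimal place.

853.7°R

Let x be the Celsius reading; then the Fahrenheit reading is 1.8·x + 32.
(1.8·x + 32) - x = 192.9  ⇒  (0.8)·x = 160.9  ⇒  x = 201.1250°C.
In Rankine: 201.1250 × 1.8 + 491.67 = 853.7°R.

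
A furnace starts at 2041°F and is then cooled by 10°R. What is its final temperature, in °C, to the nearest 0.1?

1110.6°C

Initial temperature in Celsius: (2041 - 32) × 5/9 = 1116.1111°C.
The 10°R change is an interval, so only the factor 5/9 applies: -10 × 5/9 = -5.5556°C.
Final Celsius temperature: 1116.1111 - 5.5556 = 1110.5556°C.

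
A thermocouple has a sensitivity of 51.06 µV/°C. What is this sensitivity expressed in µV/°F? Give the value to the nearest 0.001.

28.367 µV/°F

Since only a temperature interval is involved, the additive offset between the scales drops out.
A change of 1°F is a change of 5/9°C, so per °F the value is 51.06 × 5/9 = 28.367.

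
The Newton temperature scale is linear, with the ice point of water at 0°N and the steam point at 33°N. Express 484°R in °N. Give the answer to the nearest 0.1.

First in Celsius: (484 - 491.67) × 5/9 = -4.2611°C.
Linearly onto the Newton scale: 0 + (-4.2611 / 100) × (33 - 0) = -1.4°N.

-1.4°N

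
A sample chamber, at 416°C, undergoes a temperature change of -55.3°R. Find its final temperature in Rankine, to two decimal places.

The 55.3°R change is an interval, so only the factor 5/9 applies: -55.3 × 5/9 = -30.7222°C.
Final Celsius temperature: 416.0000 - 30.7222 = 385.2778°C.
In Rankine: 385.2778 × 1.8 + 491.67 = 1185.17°R.

1185.17°R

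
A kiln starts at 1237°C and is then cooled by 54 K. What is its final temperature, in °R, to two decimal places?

The 54 K change is an interval; Kelvin and Celsius degrees are the same size, so ΔC = -54°C.
Final Celsius temperature: 1237.0000 - 54.0000 = 1183.0000°C.
In Rankine: 1183.0000 × 1.8 + 491.67 = 2621.07°R.

2621.07°R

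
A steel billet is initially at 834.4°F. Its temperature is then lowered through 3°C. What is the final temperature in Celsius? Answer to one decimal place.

Initial temperature in Celsius: (834.4 - 32) × 5/9 = 445.7778°C.
Final Celsius temperature: 445.7778 - 3.0000 = 442.7778°C.

442.8°C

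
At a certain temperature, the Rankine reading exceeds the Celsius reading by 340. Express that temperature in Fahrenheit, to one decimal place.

-309.3°F

Let x be the Rankine reading; then the Celsius reading is 5/9·x - 273.15.
(5/9·x - 273.15) - x = -340  ⇒  (-4/9)·x = -66.85  ⇒  x = 150.4125°R.
In Celsius: (150.4125 - 491.67) × 5/9 = -189.5875°C.
In Fahrenheit: -189.5875 × 1.8 + 32 = -309.3°F.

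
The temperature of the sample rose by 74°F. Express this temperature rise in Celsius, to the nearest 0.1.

For a temperature interval the offset drops out; only the factor 5/9 applies.
74 × 5/9 = 41.1.

41.1°C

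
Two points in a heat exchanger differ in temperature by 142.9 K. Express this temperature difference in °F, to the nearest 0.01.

For a temperature interval the offset drops out; only the factor 1.8 applies.
142.9 × 1.8 = 257.22.

257.22°F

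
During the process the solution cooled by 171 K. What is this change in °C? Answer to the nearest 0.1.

Kelvin and Celsius degrees are the same size, so the interval is unchanged: 171.0.

171.0°C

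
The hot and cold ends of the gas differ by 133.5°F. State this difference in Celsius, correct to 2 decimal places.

74.17°C

An interval of 1°F corresponds to 5/9°C.
133.5 × 5/9 = 74.17.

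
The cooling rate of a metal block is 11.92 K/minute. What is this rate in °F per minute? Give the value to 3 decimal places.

21.456 °F/minute

The quantity depends on a temperature interval, so only the ratio of degree sizes applies; the offset between the scales is irrelevant.
A change of 1 K is a change of 1.8°F, so 11.92 × 1.8 = 21.456.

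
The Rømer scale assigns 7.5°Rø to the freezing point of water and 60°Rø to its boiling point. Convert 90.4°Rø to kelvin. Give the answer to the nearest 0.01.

Linear interpolation between the fixed points: C = (90.4 - 7.5) × 100 / (60 - 7.5) = 157.9048°C.
Then 157.9048 + 273.15 = 431.05 K.

431.05 K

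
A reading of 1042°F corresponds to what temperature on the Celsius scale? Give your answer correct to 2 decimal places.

561.11°C

In Celsius: (1042 - 32) × 5/9 = 561.1111°C.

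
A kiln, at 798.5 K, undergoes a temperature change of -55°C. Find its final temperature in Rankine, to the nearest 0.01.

1338.30°R

Initial temperature in Celsius: 798.5 - 273.15 = 525.3500°C.
Final Celsius temperature: 525.3500 - 55.0000 = 470.3500°C.
In Rankine: 470.3500 × 1.8 + 491.67 = 1338.30°R.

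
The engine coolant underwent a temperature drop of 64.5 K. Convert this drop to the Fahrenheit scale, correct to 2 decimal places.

Only the scale ratio 1.8 matters for a change in temperature.
64.5 × 1.8 = 116.10.

116.10°F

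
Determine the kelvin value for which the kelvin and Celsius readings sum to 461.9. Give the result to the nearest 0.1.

Let K be the kelvin reading. The Celsius reading is C = 1·K - 273.15.
Require K + C = 461.9: (2)·K - 273.15 = 461.9.
K = (461.9 + 273.15) / (2) = 367.5.

367.5 K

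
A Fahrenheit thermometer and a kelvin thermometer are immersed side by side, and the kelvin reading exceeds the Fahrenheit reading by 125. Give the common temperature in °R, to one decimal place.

753.0°R

Let x be the Fahrenheit reading; then the kelvin reading is 5/9·x + 255.372.
(5/9·x + 255.372) - x = 125  ⇒  (-4/9)·x = -130.372  ⇒  x = 293.3375°F.
In Celsius: (293.3375 - 32) × 5/9 = 145.1875°C.
In Rankine: 145.1875 × 1.8 + 491.67 = 753.0°R.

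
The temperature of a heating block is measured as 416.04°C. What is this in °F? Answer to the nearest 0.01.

780.87°F

In Fahrenheit: 416.0400 × 1.8 + 32 = 780.87°F.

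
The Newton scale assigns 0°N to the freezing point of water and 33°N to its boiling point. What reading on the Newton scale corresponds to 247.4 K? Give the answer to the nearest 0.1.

-8.5°N

First in Celsius: 247.4 - 273.15 = -25.7500°C.
Linearly onto the Newton scale: 0 + (-25.7500 / 100) × (33 - 0) = -8.5°N.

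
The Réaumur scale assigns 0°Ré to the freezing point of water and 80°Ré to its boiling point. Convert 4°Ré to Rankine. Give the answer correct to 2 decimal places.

Linear interpolation between the fixed points: C = (4 - 0) × 100 / (80 - 0) = 5.0000°C.
Then 5.0000 × 1.8 + 491.67 = 500.67°R.

500.67°R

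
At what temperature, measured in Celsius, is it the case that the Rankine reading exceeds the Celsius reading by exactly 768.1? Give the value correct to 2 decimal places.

Let C be the Celsius reading. The Rankine reading is R = 1.8·C + 491.67.
Require R - C = 768.1: (0.8)·C + 491.67 = 768.1.
C = (768.1 - 491.67) / (0.8) = 345.54.

345.54°C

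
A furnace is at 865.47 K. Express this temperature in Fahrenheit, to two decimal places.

1098.18°F

In Celsius: 865.47 - 273.15 = 592.3200°C.
In Fahrenheit: 592.3200 × 1.8 + 32 = 1098.18°F.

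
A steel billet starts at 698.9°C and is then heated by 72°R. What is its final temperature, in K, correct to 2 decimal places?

The 72°R change is an interval, so only the factor 5/9 applies: +72 × 5/9 = +40.0000°C.
Final Celsius temperature: 698.9000 + 40.0000 = 738.9000°C.
In kelvin: 738.9000 + 273.15 = 1012.05 K.

1012.05 K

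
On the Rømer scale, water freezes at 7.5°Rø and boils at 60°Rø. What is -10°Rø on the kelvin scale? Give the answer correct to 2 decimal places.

239.82 K

Linear interpolation between the fixed points: C = (-10 - 7.5) × 100 / (60 - 7.5) = -33.3333°C.
Then -33.3333 + 273.15 = 239.82 K.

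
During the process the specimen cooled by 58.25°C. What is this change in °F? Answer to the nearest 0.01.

104.85°F

For a temperature interval the offset drops out; only the factor 1.8 applies.
58.25 × 1.8 = 104.85.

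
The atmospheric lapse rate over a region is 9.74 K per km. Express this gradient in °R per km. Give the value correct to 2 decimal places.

17.53 °R/km

The quantity depends on a temperature interval, so only the ratio of degree sizes applies; the offset between the scales is irrelevant.
A change of 1 K is a change of 1.8°R, so 9.74 × 1.8 = 17.53.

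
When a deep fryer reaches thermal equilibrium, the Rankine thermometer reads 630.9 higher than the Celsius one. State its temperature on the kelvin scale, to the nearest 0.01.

447.19 K

Let x be the Celsius reading; then the Rankine reading is 1.8·x + 491.67.
(1.8·x + 491.67) - x = 630.9  ⇒  (0.8)·x = 139.23  ⇒  x = 174.0375°C.
In kelvin: 174.0375 + 273.15 = 447.19 K.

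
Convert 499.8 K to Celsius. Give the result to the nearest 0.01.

226.65°C

In Celsius: 499.8 - 273.15 = 226.6500°C.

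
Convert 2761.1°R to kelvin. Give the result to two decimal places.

1533.94 K

In Celsius: (2761.1 - 491.67) × 5/9 = 1260.7944°C.
In kelvin: 1260.7944 + 273.15 = 1533.94 K.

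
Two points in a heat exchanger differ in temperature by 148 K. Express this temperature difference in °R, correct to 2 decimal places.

266.40°R

Only the scale ratio 1.8 matters for a change in temperature.
148 × 1.8 = 266.40.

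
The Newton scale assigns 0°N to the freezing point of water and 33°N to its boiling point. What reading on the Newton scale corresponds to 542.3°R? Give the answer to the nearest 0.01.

First in Celsius: (542.3 - 491.67) × 5/9 = 28.1278°C.
Linearly onto the Newton scale: 0 + (28.1278 / 100) × (33 - 0) = 9.28°N.

9.28°N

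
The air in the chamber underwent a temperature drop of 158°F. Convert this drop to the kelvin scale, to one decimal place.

87.8 K

For a temperature interval the offset drops out; only the factor 5/9 applies.
158 × 5/9 = 87.8.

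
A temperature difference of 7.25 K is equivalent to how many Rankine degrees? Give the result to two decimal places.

13.05°R

Only the scale ratio 1.8 matters for a change in temperature.
7.25 × 1.8 = 13.05.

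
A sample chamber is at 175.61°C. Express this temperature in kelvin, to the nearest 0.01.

448.76 K

In kelvin: 175.6100 + 273.15 = 448.76 K.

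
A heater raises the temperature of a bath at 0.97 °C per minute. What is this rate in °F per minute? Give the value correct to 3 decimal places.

1.746 °F/minute

The quantity depends on a temperature interval, so only the ratio of degree sizes applies; the offset between the scales is irrelevant.
A change of 1°C is a change of 1.8°F, so 0.97 × 1.8 = 1.746.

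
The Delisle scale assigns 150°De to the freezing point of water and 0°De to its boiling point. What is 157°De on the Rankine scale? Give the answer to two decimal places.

483.27°R

Linear interpolation between the fixed points: C = (157 - 150) × 100 / (0 - 150) = -4.6667°C.
Then -4.6667 × 1.8 + 491.67 = 483.27°R.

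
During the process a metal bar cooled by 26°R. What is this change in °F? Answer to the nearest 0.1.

Rankine and Fahrenheit degrees are the same size, so the interval is unchanged: 26.0.

26.0°F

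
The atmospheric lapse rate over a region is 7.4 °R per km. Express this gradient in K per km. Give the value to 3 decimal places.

The quantity depends on a temperature interval, so only the ratio of degree sizes applies; the offset between the scales is irrelevant.
A change of 1°R is a change of 5/9 K, so 7.4 × 5/9 = 4.111.

4.111 K/km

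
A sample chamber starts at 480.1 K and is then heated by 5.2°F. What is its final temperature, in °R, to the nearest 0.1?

Initial temperature in Celsius: 480.1 - 273.15 = 206.9500°C.
The 5.2°F change is an interval, so only the factor 5/9 applies: +5.2 × 5/9 = +2.8889°C.
Final Celsius temperature: 206.9500 + 2.8889 = 209.8389°C.
In Rankine: 209.8389 × 1.8 + 491.67 = 869.4°R.

869.4°R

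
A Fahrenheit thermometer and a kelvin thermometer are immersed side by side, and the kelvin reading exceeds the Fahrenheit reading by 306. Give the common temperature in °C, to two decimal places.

-81.06°C

Let x be the Fahrenheit reading; then the kelvin reading is 5/9·x + 255.372.
(5/9·x + 255.372) - x = 306  ⇒  (-4/9)·x = 50.6278  ⇒  x = -113.9125°F.
In Celsius: (-113.9125 - 32) × 5/9 = -81.06°C.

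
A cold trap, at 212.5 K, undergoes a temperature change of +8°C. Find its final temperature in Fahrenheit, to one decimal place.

-62.8°F

Initial temperature in Celsius: 212.5 - 273.15 = -60.6500°C.
Final Celsius temperature: -60.6500 + 8.0000 = -52.6500°C.
In Fahrenheit: -52.6500 × 1.8 + 32 = -62.8°F.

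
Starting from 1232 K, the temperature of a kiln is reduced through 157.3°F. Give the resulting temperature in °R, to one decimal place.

2060.3°R

Initial temperature in Celsius: 1232 - 273.15 = 958.8500°C.
The 157.3°F change is an interval, so only the factor 5/9 applies: -157.3 × 5/9 = -87.3889°C.
Final Celsius temperature: 958.8500 - 87.3889 = 871.4611°C.
In Rankine: 871.4611 × 1.8 + 491.67 = 2060.3°R.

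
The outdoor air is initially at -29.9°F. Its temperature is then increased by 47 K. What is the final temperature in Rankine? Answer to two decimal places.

514.37°R

Initial temperature in Celsius: (-29.9 - 32) × 5/9 = -34.3889°C.
The 47 K change is an interval; Kelvin and Celsius degrees are the same size, so ΔC = +47°C.
Final Celsius temperature: -34.3889 + 47.0000 = 12.6111°C.
In Rankine: 12.6111 × 1.8 + 491.67 = 514.37°R.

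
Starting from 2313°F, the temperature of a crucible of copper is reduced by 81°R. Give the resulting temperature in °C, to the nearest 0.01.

1222.22°C

Initial temperature in Celsius: (2313 - 32) × 5/9 = 1267.2222°C.
The 81°R change is an interval, so only the factor 5/9 applies: -81 × 5/9 = -45.0000°C.
Final Celsius temperature: 1267.2222 - 45.0000 = 1222.2222°C.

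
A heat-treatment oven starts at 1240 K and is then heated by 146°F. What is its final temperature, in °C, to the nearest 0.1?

Initial temperature in Celsius: 1240 - 273.15 = 966.8500°C.
The 146°F change is an interval, so only the factor 5/9 applies: +146 × 5/9 = +81.1111°C.
Final Celsius temperature: 966.8500 + 81.1111 = 1047.9611°C.

1048.0°C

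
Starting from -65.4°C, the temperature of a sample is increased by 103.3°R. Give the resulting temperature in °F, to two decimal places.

The 103.3°R change is an interval, so only the factor 5/9 applies: +103.3 × 5/9 = +57.3889°C.
Final Celsius temperature: -65.4000 + 57.3889 = -8.0111°C.
In Fahrenheit: -8.0111 × 1.8 + 32 = 17.58°F.

17.58°F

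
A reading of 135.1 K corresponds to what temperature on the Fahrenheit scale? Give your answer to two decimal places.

-216.49°F

In Celsius: 135.1 - 273.15 = -138.0500°C.
In Fahrenheit: -138.0500 × 1.8 + 32 = -216.49°F.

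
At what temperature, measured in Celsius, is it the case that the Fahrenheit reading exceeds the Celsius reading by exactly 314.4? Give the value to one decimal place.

Let C be the Celsius reading. The Fahrenheit reading is F = 1.8·C + 32.
Require F - C = 314.4: (0.8)·C + 32 = 314.4.
C = (314.4 - 32) / (0.8) = 353.0.

353.0°C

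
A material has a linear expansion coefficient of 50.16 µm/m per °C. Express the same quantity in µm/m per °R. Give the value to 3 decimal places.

27.867 µm/m per °R

Since only a temperature interval is involved, the additive offset between the scales drops out.
A change of 1°R is a change of 5/9°C, so per °R the value is 50.16 × 5/9 = 27.867.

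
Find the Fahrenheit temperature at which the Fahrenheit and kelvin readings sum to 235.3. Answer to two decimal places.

-12.90°F

Let F be the Fahrenheit reading. The kelvin reading is K = 5/9·F + 255.372.
Require F + K = 235.3: (14/9)·F + 255.372 = 235.3.
F = (235.3 - 255.372) / (14/9) = -12.90.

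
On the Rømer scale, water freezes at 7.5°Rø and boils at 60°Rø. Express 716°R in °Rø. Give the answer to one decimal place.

First in Celsius: (716 - 491.67) × 5/9 = 124.6278°C.
Linearly onto the Rømer scale: 7.5 + (124.6278 / 100) × (60 - 7.5) = 72.9°Rø.

72.9°Rø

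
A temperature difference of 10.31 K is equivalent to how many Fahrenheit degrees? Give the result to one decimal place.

An interval of 1 K corresponds to 1.8°F.
10.31 × 1.8 = 18.6.

18.6°F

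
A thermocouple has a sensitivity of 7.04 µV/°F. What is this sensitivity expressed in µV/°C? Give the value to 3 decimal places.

12.672 µV/°C

The quantity depends on a temperature interval, so only the ratio of degree sizes applies; the offset between the scales is irrelevant.
A change of 1°C is a change of 1.8°F, so per °C the value is 7.04 × 1.8 = 12.672.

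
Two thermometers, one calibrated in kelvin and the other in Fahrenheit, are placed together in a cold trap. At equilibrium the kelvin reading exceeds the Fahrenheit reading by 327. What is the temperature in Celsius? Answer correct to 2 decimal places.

Let x be the kelvin reading; then the Fahrenheit reading is 1.8·x - 459.67.
(1.8·x - 459.67) - x = -327  ⇒  (0.8)·x = 132.67  ⇒  x = 165.8375 K.
In Celsius: 165.8375 - 273.15 = -107.31°C.

-107.31°C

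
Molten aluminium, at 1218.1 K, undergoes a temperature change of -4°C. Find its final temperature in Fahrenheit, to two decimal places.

1725.71°F

Initial temperature in Celsius: 1218.1 - 273.15 = 944.9500°C.
Final Celsius temperature: 944.9500 - 4.0000 = 940.9500°C.
In Fahrenheit: 940.9500 × 1.8 + 32 = 1725.71°F.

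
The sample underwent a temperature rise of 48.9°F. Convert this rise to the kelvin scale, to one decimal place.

27.2 K

An interval of 1°F corresponds to 5/9 K.
48.9 × 5/9 = 27.2.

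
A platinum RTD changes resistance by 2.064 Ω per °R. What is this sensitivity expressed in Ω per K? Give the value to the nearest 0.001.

3.715 Ω per K

The quantity depends on a temperature interval, so only the ratio of degree sizes applies; the offset between the scales is irrelevant.
A change of 1 K is a change of 1.8°R, so per K the value is 2.064 × 1.8 = 3.715.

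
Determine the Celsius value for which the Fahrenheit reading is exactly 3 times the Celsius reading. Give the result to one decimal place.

Let C be the Celsius reading. The Fahrenheit reading is F = 1.8·C + 32.
Require F = 3·C: 1.8·C + 32 = 3·C.
(-1.2)·C = -32  ⇒  C = 26.7.

26.7°C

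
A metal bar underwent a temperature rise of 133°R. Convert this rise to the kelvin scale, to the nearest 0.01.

73.89 K

An interval of 1°R corresponds to 5/9 K.
133 × 5/9 = 73.89.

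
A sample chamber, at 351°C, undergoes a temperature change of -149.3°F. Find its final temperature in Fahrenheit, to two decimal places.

The 149.3°F change is an interval, so only the factor 5/9 applies: -149.3 × 5/9 = -82.9444°C.
Final Celsius temperature: 351.0000 - 82.9444 = 268.0556°C.
In Fahrenheit: 268.0556 × 1.8 + 32 = 514.50°F.

514.50°F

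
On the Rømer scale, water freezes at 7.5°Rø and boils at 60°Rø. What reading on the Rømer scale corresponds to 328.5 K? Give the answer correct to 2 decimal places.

First in Celsius: 328.5 - 273.15 = 55.3500°C.
Linearly onto the Rømer scale: 7.5 + (55.3500 / 100) × (60 - 7.5) = 36.56°Rø.

36.56°Rø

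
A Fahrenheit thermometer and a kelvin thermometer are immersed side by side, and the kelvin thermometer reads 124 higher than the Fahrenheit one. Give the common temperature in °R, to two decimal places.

Let x be the Fahrenheit reading; then the kelvin reading is 5/9·x + 255.372.
(5/9·x + 255.372) - x = 124  ⇒  (-4/9)·x = -131.372  ⇒  x = 295.5875°F.
In Celsius: (295.5875 - 32) × 5/9 = 146.4375°C.
In Rankine: 146.4375 × 1.8 + 491.67 = 755.26°R.

755.26°R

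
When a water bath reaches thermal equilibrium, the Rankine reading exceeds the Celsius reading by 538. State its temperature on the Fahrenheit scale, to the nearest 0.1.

Let x be the Celsius reading; then the Rankine reading is 1.8·x + 491.67.
(1.8·x + 491.67) - x = 538  ⇒  (0.8)·x = 46.33  ⇒  x = 57.9125°C.
In Fahrenheit: 57.9125 × 1.8 + 32 = 136.2°F.

136.2°F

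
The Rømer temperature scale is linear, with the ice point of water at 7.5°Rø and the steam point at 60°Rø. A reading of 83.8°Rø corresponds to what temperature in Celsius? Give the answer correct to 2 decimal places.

145.33°C

Linear interpolation between the fixed points: C = (83.8 - 7.5) × 100 / (60 - 7.5) = 145.3333°C.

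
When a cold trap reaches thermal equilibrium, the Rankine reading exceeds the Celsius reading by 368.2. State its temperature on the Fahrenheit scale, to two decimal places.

Let x be the Rankine reading; then the Celsius reading is 5/9·x - 273.15.
(5/9·x - 273.15) - x = -368.2  ⇒  (-4/9)·x = -95.05  ⇒  x = 213.8625°R.
In Celsius: (213.8625 - 491.67) × 5/9 = -154.3375°C.
In Fahrenheit: -154.3375 × 1.8 + 32 = -245.81°F.

-245.81°F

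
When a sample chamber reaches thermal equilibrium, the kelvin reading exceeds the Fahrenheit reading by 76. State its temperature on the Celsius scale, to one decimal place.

206.4°C

Let x be the Fahrenheit reading; then the kelvin reading is 5/9·x + 255.372.
(5/9·x + 255.372) - x = 76  ⇒  (-4/9)·x = -179.372  ⇒  x = 403.5875°F.
In Celsius: (403.5875 - 32) × 5/9 = 206.4°C.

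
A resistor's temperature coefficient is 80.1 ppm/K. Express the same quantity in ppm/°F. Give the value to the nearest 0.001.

44.500 ppm/°F

Since only a temperature interval is involved, the additive offset between the scales drops out.
A change of 1°F is a change of 5/9 K, so per °F the value is 80.1 × 5/9 = 44.500.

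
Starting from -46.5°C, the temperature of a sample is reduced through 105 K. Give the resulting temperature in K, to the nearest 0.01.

121.65 K

The 105 K change is an interval; Kelvin and Celsius degrees are the same size, so ΔC = -105°C.
Final Celsius temperature: -46.5000 - 105.0000 = -151.5000°C.
In kelvin: -151.5000 + 273.15 = 121.65 K.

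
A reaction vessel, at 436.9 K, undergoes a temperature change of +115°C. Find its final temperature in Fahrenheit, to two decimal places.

Initial temperature in Celsius: 436.9 - 273.15 = 163.7500°C.
Final Celsius temperature: 163.7500 + 115.0000 = 278.7500°C.
In Fahrenheit: 278.7500 × 1.8 + 32 = 533.75°F.

533.75°F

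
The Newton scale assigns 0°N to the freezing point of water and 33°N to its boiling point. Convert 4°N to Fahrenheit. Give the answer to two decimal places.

53.82°F

Linear interpolation between the fixed points: C = (4 - 0) × 100 / (33 - 0) = 12.1212°C.
Then 12.1212 × 1.8 + 32 = 53.82°F.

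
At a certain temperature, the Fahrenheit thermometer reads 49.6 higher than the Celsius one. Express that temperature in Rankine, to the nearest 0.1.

531.3°R

Let x be the Celsius reading; then the Fahrenheit reading is 1.8·x + 32.
(1.8·x + 32) - x = 49.6  ⇒  (0.8)·x = 17.6  ⇒  x = 22.0000°C.
In Rankine: 22.0000 × 1.8 + 491.67 = 531.3°R.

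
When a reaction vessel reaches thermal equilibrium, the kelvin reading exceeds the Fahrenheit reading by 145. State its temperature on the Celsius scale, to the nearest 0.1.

Let x be the Fahrenheit reading; then the kelvin reading is 5/9·x + 255.372.
(5/9·x + 255.372) - x = 145  ⇒  (-4/9)·x = -110.372  ⇒  x = 248.3375°F.
In Celsius: (248.3375 - 32) × 5/9 = 120.2°C.

120.2°C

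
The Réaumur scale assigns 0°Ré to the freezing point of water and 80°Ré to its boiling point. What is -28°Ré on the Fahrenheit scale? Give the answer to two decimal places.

-31.00°F

Linear interpolation between the fixed points: C = (-28 - 0) × 100 / (80 - 0) = -35.0000°C.
Then -35.0000 × 1.8 + 32 = -31.00°F.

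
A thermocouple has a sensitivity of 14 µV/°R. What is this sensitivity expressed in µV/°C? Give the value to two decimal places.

Since only a temperature interval is involved, the additive offset between the scales drops out.
A change of 1°C is a change of 1.8°R, so per °C the value is 14 × 1.8 = 25.20.

25.20 µV/°C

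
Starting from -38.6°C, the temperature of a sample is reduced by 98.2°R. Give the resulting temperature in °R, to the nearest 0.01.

323.99°R

The 98.2°R change is an interval, so only the factor 5/9 applies: -98.2 × 5/9 = -54.5556°C.
Final Celsius temperature: -38.6000 - 54.5556 = -93.1556°C.
In Rankine: -93.1556 × 1.8 + 491.67 = 323.99°R.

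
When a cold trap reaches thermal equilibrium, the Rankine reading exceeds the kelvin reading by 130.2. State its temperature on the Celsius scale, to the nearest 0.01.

Let x be the Rankine reading; then the kelvin reading is 5/9·x.
(5/9·x) - x = -130.2  ⇒  (-4/9)·x = -130.2  ⇒  x = 292.9500°R.
In Celsius: (292.95 - 491.67) × 5/9 = -110.40°C.

-110.40°C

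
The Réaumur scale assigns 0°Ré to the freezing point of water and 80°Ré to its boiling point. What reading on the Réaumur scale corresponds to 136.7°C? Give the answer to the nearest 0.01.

Linearly onto the Réaumur scale: 0 + (136.7000 / 100) × (80 - 0) = 109.36°Ré.

109.36°Ré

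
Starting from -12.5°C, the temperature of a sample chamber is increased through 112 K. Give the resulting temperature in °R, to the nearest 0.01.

The 112 K change is an interval; Kelvin and Celsius degrees are the same size, so ΔC = +112°C.
Final Celsius temperature: -12.5000 + 112.0000 = 99.5000°C.
In Rankine: 99.5000 × 1.8 + 491.67 = 670.77°R.

670.77°R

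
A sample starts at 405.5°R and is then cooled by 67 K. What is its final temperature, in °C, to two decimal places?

Initial temperature in Celsius: (405.5 - 491.67) × 5/9 = -47.8722°C.
The 67 K change is an interval; Kelvin and Celsius degrees are the same size, so ΔC = -67°C.
Final Celsius temperature: -47.8722 - 67.0000 = -114.8722°C.

-114.87°C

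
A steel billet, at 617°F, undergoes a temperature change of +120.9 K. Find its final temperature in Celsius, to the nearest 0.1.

445.9°C

Initial temperature in Celsius: (617 - 32) × 5/9 = 325.0000°C.
The 120.9 K change is an interval; Kelvin and Celsius degrees are the same size, so ΔC = +120.9°C.
Final Celsius temperature: 325.0000 + 120.9000 = 445.9000°C.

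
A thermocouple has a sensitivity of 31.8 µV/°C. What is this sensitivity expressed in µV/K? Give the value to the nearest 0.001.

31.800 µV/K

The quantity depends on a temperature interval, so only the ratio of degree sizes applies; the offset between the scales is irrelevant.
A change of 1 K is a change of 1°C, so per K the value is 31.8 × 1 = 31.800.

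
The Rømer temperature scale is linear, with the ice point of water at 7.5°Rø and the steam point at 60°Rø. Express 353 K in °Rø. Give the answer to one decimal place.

First in Celsius: 353 - 273.15 = 79.8500°C.
Linearly onto the Rømer scale: 7.5 + (79.8500 / 100) × (60 - 7.5) = 49.4°Rø.

49.4°Rø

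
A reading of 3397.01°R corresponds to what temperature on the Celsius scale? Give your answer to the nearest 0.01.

In Celsius: (3397.01 - 491.67) × 5/9 = 1614.0778°C.

1614.08°C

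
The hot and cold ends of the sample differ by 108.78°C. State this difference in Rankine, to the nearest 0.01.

Only the scale ratio 1.8 matters for a change in temperature.
108.78 × 1.8 = 195.80.

195.80°R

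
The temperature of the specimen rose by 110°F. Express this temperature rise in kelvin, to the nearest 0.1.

An interval of 1°F corresponds to 5/9 K.
110 × 5/9 = 61.1.

61.1 K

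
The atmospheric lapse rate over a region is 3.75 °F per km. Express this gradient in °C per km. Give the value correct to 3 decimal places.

The quantity depends on a temperature interval, so only the ratio of degree sizes applies; the offset between the scales is irrelevant.
A change of 1°F is a change of 5/9°C, so 3.75 × 5/9 = 2.083.

2.083 °C/km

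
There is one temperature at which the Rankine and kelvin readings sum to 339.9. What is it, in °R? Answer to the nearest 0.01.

Let R be the Rankine reading. The kelvin reading is K = 5/9·R.
Require R + K = 339.9: (14/9)·R = 339.9.
R = (339.9) / (14/9) = 218.51.

218.51°R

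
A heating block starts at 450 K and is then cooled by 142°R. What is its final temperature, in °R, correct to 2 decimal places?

Initial temperature in Celsius: 450 - 273.15 = 176.8500°C.
The 142°R change is an interval, so only the factor 5/9 applies: -142 × 5/9 = -78.8889°C.
Final Celsius temperature: 176.8500 - 78.8889 = 97.9611°C.
In Rankine: 97.9611 × 1.8 + 491.67 = 668.00°R.

668.00°R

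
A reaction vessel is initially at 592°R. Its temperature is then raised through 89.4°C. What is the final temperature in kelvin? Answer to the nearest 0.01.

418.29 K

Initial temperature in Celsius: (592 - 491.67) × 5/9 = 55.7389°C.
Final Celsius temperature: 55.7389 + 89.4000 = 145.1389°C.
In kelvin: 145.1389 + 273.15 = 418.29 K.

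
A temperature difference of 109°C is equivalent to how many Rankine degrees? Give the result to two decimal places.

196.20°R

An interval of 1°C corresponds to 1.8°R.
109 × 1.8 = 196.20.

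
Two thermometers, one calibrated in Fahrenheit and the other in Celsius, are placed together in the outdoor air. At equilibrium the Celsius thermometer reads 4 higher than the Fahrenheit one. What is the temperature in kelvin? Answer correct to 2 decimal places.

228.15 K

Let x be the Fahrenheit reading; then the Celsius reading is 5/9·x - 17.7778.
(5/9·x - 17.7778) - x = 4  ⇒  (-4/9)·x = 21.7778  ⇒  x = -49.0000°F.
In Celsius: (-49 - 32) × 5/9 = -45.0000°C.
In kelvin: -45.0000 + 273.15 = 228.15 K.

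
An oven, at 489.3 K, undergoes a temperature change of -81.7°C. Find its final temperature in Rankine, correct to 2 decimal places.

Initial temperature in Celsius: 489.3 - 273.15 = 216.1500°C.
Final Celsius temperature: 216.1500 - 81.7000 = 134.4500°C.
In Rankine: 134.4500 × 1.8 + 491.67 = 733.68°R.

733.68°R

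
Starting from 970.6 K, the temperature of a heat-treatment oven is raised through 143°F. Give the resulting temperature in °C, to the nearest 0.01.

Initial temperature in Celsius: 970.6 - 273.15 = 697.4500°C.
The 143°F change is an interval, so only the factor 5/9 applies: +143 × 5/9 = +79.4444°C.
Final Celsius temperature: 697.4500 + 79.4444 = 776.8944°C.

776.89°C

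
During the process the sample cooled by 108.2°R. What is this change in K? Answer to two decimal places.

Only the scale ratio 5/9 matters for a change in temperature.
108.2 × 5/9 = 60.11.

60.11 K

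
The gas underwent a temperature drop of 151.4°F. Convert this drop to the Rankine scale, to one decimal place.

Fahrenheit and Rankine degrees are the same size, so the interval is unchanged: 151.4.

151.4°R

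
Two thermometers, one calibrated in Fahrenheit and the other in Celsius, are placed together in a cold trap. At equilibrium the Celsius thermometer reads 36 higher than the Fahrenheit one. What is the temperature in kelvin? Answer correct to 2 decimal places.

Let x be the Fahrenheit reading; then the Celsius reading is 5/9·x - 17.7778.
(5/9·x - 17.7778) - x = 36  ⇒  (-4/9)·x = 53.7778  ⇒  x = -121.0000°F.
In Celsius: (-121 - 32) × 5/9 = -85.0000°C.
In kelvin: -85.0000 + 273.15 = 188.15 K.

188.15 K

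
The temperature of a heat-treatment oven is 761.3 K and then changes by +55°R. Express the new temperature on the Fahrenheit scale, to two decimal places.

Initial temperature in Celsius: 761.3 - 273.15 = 488.1500°C.
The 55°R change is an interval, so only the factor 5/9 applies: +55 × 5/9 = +30.5556°C.
Final Celsius temperature: 488.1500 + 30.5556 = 518.7056°C.
In Fahrenheit: 518.7056 × 1.8 + 32 = 965.67°F.

965.67°F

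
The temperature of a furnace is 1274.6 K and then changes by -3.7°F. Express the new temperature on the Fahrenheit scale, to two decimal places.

1830.91°F

Initial temperature in Celsius: 1274.6 - 273.15 = 1001.4500°C.
The 3.7°F change is an interval, so only the factor 5/9 applies: -3.7 × 5/9 = -2.0556°C.
Final Celsius temperature: 1001.4500 - 2.0556 = 999.3944°C.
In Fahrenheit: 999.3944 × 1.8 + 32 = 1830.91°F.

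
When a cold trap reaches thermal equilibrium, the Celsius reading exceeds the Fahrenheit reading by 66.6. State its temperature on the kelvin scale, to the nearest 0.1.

Let x be the Celsius reading; then the Fahrenheit reading is 1.8·x + 32.
(1.8·x + 32) - x = -66.6  ⇒  (0.8)·x = -98.6  ⇒  x = -123.2500°C.
In kelvin: -123.2500 + 273.15 = 149.9 K.

149.9 K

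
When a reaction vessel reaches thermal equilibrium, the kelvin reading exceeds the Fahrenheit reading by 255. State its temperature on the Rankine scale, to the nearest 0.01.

460.51°R

Let x be the Fahrenheit reading; then the kelvin reading is 5/9·x + 255.372.
(5/9·x + 255.372) - x = 255  ⇒  (-4/9)·x = -0.372222  ⇒  x = 0.8375°F.
In Celsius: (0.8375 - 32) × 5/9 = -17.3125°C.
In Rankine: -17.3125 × 1.8 + 491.67 = 460.51°R.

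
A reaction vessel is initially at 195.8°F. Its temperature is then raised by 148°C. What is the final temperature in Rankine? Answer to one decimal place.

Initial temperature in Celsius: (195.8 - 32) × 5/9 = 91.0000°C.
Final Celsius temperature: 91.0000 + 148.0000 = 239.0000°C.
In Rankine: 239.0000 × 1.8 + 491.67 = 921.9°R.

921.9°R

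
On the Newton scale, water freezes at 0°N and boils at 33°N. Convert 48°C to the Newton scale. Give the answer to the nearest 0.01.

Linearly onto the Newton scale: 0 + (48.0000 / 100) × (33 - 0) = 15.84°N.

15.84°N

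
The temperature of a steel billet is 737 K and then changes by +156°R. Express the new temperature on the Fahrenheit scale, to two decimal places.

Initial temperature in Celsius: 737 - 273.15 = 463.8500°C.
The 156°R change is an interval, so only the factor 5/9 applies: +156 × 5/9 = +86.6667°C.
Final Celsius temperature: 463.8500 + 86.6667 = 550.5167°C.
In Fahrenheit: 550.5167 × 1.8 + 32 = 1022.93°F.

1022.93°F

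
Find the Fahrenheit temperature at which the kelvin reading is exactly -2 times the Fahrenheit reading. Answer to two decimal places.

-99.93°F

Let F be the Fahrenheit reading. The kelvin reading is K = 5/9·F + 255.372.
Require K = -2·F: 5/9·F + 255.372 = -2·F.
(23/9)·F = -255.372  ⇒  F = -99.93.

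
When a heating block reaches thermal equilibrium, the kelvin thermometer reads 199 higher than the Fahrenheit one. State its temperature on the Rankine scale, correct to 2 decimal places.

586.51°R

Let x be the Fahrenheit reading; then the kelvin reading is 5/9·x + 255.372.
(5/9·x + 255.372) - x = 199  ⇒  (-4/9)·x = -56.3722  ⇒  x = 126.8375°F.
In Celsius: (126.8375 - 32) × 5/9 = 52.6875°C.
In Rankine: 52.6875 × 1.8 + 491.67 = 586.51°R.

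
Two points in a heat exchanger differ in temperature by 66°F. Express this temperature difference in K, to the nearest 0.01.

36.67 K

For a temperature interval the offset drops out; only the factor 5/9 applies.
66 × 5/9 = 36.67.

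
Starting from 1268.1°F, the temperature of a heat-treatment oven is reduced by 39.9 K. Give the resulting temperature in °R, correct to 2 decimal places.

1655.95°R

Initial temperature in Celsius: (1268.1 - 32) × 5/9 = 686.7222°C.
The 39.9 K change is an interval; Kelvin and Celsius degrees are the same size, so ΔC = -39.9°C.
Final Celsius temperature: 686.7222 - 39.9000 = 646.8222°C.
In Rankine: 646.8222 × 1.8 + 491.67 = 1655.95°R.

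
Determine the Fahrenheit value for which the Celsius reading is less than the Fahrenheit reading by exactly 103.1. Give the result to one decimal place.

192.0°F

Let F be the Fahrenheit reading. The Celsius reading is C = 5/9·F - 17.7778.
Require C - F = -103.1: (-4/9)·F - 17.7778 = -103.1.
F = (-103.1 + 17.7778) / (-4/9) = 192.0.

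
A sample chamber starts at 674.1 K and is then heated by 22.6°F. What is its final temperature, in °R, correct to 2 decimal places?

1235.98°R

Initial temperature in Celsius: 674.1 - 273.15 = 400.9500°C.
The 22.6°F change is an interval, so only the factor 5/9 applies: +22.6 × 5/9 = +12.5556°C.
Final Celsius temperature: 400.9500 + 12.5556 = 413.5056°C.
In Rankine: 413.5056 × 1.8 + 491.67 = 1235.98°R.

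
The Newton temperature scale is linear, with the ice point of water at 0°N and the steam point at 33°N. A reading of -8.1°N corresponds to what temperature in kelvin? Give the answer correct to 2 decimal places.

248.60 K

Linear interpolation between the fixed points: C = (-8.1 - 0) × 100 / (33 - 0) = -24.5455°C.
Then -24.5455 + 273.15 = 248.60 K.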